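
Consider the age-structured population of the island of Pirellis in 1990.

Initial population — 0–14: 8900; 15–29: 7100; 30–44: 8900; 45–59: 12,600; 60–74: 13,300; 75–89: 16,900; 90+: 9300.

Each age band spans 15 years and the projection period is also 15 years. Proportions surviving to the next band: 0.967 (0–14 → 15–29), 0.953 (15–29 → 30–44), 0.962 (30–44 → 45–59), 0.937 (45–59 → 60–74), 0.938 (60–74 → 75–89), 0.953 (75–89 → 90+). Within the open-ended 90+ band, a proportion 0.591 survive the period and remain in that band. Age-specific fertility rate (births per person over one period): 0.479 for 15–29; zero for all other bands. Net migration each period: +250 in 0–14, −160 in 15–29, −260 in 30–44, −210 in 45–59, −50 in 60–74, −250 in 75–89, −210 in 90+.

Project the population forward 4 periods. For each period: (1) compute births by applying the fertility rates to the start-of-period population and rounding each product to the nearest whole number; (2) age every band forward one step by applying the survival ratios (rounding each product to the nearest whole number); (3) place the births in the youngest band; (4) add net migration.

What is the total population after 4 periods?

(Groups numbered youngest = 1 to oldest = 7.)
Period 1.
Births: 7100 * 0.479 = 3401
Group 2: 8900 * 0.967 = 8606
Group 3: 7100 * 0.953 = 6766
Group 4: 8900 * 0.962 = 8562
Group 5: 12600 * 0.937 = 11806
Group 6: 13300 * 0.938 = 12475
Group 7: 16900 * 0.953 + 9300 * 0.591 = 16106 + 5496 = 21602
Net migration: Group 1 + 250 → 3651; Group 2 − 160 → 8446; Group 3 − 260 → 6506; Group 4 − 210 → 8352; Group 5 − 50 → 11756; Group 6 − 250 → 12225; Group 7 − 210 → 21392
→ [3651, 8446, 6506, 8352, 11756, 12225, 21392]
Period 2.
Births: 8446 * 0.479 = 4046
Group 2: 3651 * 0.967 = 3531
Group 3: 8446 * 0.953 = 8049
Group 4: 6506 * 0.962 = 6259
Group 5: 8352 * 0.937 = 7826
Group 6: 11756 * 0.938 = 11027
Group 7: 12225 * 0.953 + 21392 * 0.591 = 11650 + 12643 = 24293
Net migration: Group 1 + 250 → 4296; Group 2 − 160 → 3371; Group 3 − 260 → 7789; Group 4 − 210 → 6049; Group 5 − 50 → 7776; Group 6 − 250 → 10777; Group 7 − 210 → 24083
→ [4296, 3371, 7789, 6049, 7776, 10777, 24083]
Period 3.
Births: 3371 * 0.479 = 1615
Group 2: 4296 * 0.967 = 4154
Group 3: 3371 * 0.953 = 3213
Group 4: 7789 * 0.962 = 7493
Group 5: 6049 * 0.937 = 5668
Group 6: 7776 * 0.938 = 7294
Group 7: 10777 * 0.953 + 24083 * 0.591 = 10270 + 14233 = 24503
Net migration: Group 1 + 250 → 1865; Group 2 − 160 → 3994; Group 3 − 260 → 2953; Group 4 − 210 → 7283; Group 5 − 50 → 5618; Group 6 − 250 → 7044; Group 7 − 210 → 24293
→ [1865, 3994, 2953, 7283, 5618, 7044, 24293]
Period 4.
Births: 3994 * 0.479 = 1913
Group 2: 1865 * 0.967 = 1803
Group 3: 3994 * 0.953 = 3806
Group 4: 2953 * 0.962 = 2841
Group 5: 7283 * 0.937 = 6824
Group 6: 5618 * 0.938 = 5270
Group 7: 7044 * 0.953 + 24293 * 0.591 = 6713 + 14357 = 21070
Net migration: Group 1 + 250 → 2163; Group 2 − 160 → 1643; Group 3 − 260 → 3546; Group 4 − 210 → 2631; Group 5 − 50 → 6774; Group 6 − 250 → 5020; Group 7 − 210 → 20860
→ [2163, 1643, 3546, 2631, 6774, 5020, 20860]
Total after period 4: 2163 + 1643 + 3546 + 2631 + 6774 + 5020 + 20860 = 42637

42637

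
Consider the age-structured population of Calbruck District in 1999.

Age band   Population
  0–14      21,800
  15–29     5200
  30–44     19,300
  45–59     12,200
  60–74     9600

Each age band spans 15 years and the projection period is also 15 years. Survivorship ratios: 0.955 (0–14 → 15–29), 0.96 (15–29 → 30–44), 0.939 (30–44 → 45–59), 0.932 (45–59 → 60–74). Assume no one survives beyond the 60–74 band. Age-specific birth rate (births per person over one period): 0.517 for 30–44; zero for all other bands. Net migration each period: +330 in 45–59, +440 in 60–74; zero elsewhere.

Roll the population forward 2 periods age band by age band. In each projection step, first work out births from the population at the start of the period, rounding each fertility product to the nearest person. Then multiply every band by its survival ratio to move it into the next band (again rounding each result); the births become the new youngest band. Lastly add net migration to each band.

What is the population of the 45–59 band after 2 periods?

(Groups numbered youngest = 1 to oldest = 5.)
— Period 1 —
Births: 19300 × 0.517 = 9978
Group 2: 21800 × 0.955 = 20819
Group 3: 5200 × 0.96 = 4992
Group 4: 19300 × 0.939 = 18123
Group 5: 12200 × 0.932 = 11370
Net migration: Group 4 + 330 → 18453; Group 5 + 440 → 11810
Giving 9978 / 20819 / 4992 / 18453 / 11810.
— Period 2 —
Births: 4992 × 0.517 = 2581
Group 2: 9978 × 0.955 = 9529
Group 3: 20819 × 0.96 = 19986
Group 4: 4992 × 0.939 = 4687
Group 5: 18453 × 0.932 = 17198
Net migration: Group 4 + 330 → 5017; Group 5 + 440 → 17638
Giving 2581 / 9529 / 19986 / 5017 / 17638.

5017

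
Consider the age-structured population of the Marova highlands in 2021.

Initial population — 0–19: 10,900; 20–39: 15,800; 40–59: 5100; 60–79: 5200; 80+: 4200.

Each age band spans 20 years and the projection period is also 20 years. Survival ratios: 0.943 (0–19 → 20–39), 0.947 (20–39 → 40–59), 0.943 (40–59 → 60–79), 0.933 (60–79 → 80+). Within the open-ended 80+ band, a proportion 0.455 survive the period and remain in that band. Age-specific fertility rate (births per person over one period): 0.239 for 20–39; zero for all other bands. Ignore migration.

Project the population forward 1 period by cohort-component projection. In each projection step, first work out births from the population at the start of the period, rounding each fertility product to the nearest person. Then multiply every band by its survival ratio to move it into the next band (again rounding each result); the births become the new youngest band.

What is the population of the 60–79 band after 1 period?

Period 1.
Births: 15800 × 0.239 = 3776
20–39: 10900 × 0.943 = 10279
40–59: 15800 × 0.947 = 14963
60–79: 5100 × 0.943 = 4809
80+: 5200 × 0.933 + 4200 × 0.455 = 4852 + 1911 = 6763
Population now: 0–19=3776, 20–39=10279, 40–59=14963, 60–79=4809, 80+=6763

4809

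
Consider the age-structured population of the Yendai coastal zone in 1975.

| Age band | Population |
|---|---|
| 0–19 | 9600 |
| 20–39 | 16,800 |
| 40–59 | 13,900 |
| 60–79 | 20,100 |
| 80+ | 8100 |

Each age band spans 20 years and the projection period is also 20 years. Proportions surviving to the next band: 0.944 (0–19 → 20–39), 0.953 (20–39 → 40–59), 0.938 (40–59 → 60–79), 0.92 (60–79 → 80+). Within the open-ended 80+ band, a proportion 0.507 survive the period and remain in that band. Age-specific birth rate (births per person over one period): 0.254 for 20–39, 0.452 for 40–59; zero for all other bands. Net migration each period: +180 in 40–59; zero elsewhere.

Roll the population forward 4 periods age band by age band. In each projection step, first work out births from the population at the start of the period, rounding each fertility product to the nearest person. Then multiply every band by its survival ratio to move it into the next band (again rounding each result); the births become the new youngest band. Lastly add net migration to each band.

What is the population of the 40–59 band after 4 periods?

Numbering the groups 1..5 from youngest to oldest:
Period 1:
Births: 16800 × 0.254 = 4267, 13900 × 0.452 = 6283 → total 10550
Group 2: 9600 × 0.944 = 9062
Group 3: 16800 × 0.953 = 16010
Group 4: 13900 × 0.938 = 13038
Group 5: 20100 × 0.92 + 8100 × 0.507 = 18492 + 4107 = 22599
Net migration: Group 3 + 180 → 16190
→ [10550, 9062, 16190, 13038, 22599]
Period 2:
Births: 9062 × 0.254 = 2302, 16190 × 0.452 = 7318 → total 9620
Group 2: 10550 × 0.944 = 9959
Group 3: 9062 × 0.953 = 8636
Group 4: 16190 × 0.938 = 15186
Group 5: 13038 × 0.92 + 22599 × 0.507 = 11995 + 11458 = 23453
Net migration: Group 3 + 180 → 8816
→ [9620, 9959, 8816, 15186, 23453]
Period 3:
Births: 9959 × 0.254 = 2530, 8816 × 0.452 = 3985 → total 6515
Group 2: 9620 × 0.944 = 9081
Group 3: 9959 × 0.953 = 9491
Group 4: 8816 × 0.938 = 8269
Group 5: 15186 × 0.92 + 23453 × 0.507 = 13971 + 11891 = 25862
Net migration: Group 3 + 180 → 9671
→ [6515, 9081, 9671, 8269, 25862]
Period 4:
Births: 9081 × 0.254 = 2307, 9671 × 0.452 = 4371 → total 6678
Group 2: 6515 × 0.944 = 6150
Group 3: 9081 × 0.953 = 8654
Group 4: 9671 × 0.938 = 9071
Group 5: 8269 × 0.92 + 25862 × 0.507 = 7607 + 13112 = 20719
Net migration: Group 3 + 180 → 8834
→ [6678, 6150, 8834, 9071, 20719]

8834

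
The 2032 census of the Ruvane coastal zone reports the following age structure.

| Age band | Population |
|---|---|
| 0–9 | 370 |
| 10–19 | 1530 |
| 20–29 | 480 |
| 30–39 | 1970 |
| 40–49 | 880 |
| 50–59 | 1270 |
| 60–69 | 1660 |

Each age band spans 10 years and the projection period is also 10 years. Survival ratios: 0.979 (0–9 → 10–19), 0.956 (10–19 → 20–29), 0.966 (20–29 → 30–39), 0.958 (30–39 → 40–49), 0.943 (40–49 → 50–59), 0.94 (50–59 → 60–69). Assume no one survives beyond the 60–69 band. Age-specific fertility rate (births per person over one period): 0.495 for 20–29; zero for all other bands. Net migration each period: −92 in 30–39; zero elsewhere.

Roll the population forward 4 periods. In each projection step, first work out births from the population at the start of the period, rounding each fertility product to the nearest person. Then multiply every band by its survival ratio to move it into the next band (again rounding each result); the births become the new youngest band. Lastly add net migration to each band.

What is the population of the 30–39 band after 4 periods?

Numbering the groups 1..7 from youngest to oldest:
Period 1.
Births: 480 × 0.495 = 238
Group 2: 370 × 0.979 = 362
Group 3: 1530 × 0.956 = 1463
Group 4: 480 × 0.966 = 464
Group 5: 1970 × 0.958 = 1887
Group 6: 880 × 0.943 = 830
Group 7: 1270 × 0.94 = 1194
Net migration: Group 4 − 92 → 372
→ [238, 362, 1463, 372, 1887, 830, 1194]
Period 2.
Births: 1463 × 0.495 = 724
Group 2: 238 × 0.979 = 233
Group 3: 362 × 0.956 = 346
Group 4: 1463 × 0.966 = 1413
Group 5: 372 × 0.958 = 356
Group 6: 1887 × 0.943 = 1779
Group 7: 830 × 0.94 = 780
Net migration: Group 4 − 92 → 1321
→ [724, 233, 346, 1321, 356, 1779, 780]
Period 3.
Births: 346 × 0.495 = 171
Group 2: 724 × 0.979 = 709
Group 3: 233 × 0.956 = 223
Group 4: 346 × 0.966 = 334
Group 5: 1321 × 0.958 = 1266
Group 6: 356 × 0.943 = 336
Group 7: 1779 × 0.94 = 1672
Net migration: Group 4 − 92 → 242
→ [171, 709, 223, 242, 1266, 336, 1672]
Period 4.
Births: 223 × 0.495 = 110
Group 2: 171 × 0.979 = 167
Group 3: 709 × 0.956 = 678
Group 4: 223 × 0.966 = 215
Group 5: 242 × 0.958 = 232
Group 6: 1266 × 0.943 = 1194
Group 7: 336 × 0.94 = 316
Net migration: Group 4 − 92 → 123
→ [110, 167, 678, 123, 232, 1194, 316]

123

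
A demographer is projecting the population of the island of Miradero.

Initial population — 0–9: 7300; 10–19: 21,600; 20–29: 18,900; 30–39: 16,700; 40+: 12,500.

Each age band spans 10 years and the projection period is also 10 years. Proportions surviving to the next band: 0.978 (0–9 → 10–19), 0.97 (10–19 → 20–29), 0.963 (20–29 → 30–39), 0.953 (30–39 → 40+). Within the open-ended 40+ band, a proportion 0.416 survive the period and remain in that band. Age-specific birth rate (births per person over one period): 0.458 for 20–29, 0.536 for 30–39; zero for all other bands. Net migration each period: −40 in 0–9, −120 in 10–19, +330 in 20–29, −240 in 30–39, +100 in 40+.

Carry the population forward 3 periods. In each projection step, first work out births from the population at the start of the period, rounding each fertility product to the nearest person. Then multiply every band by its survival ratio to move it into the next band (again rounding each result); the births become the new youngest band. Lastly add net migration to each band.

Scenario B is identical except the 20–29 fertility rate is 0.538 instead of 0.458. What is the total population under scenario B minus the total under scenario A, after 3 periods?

— Period 1 —
Births: 18900 * 0.458 = 8656, 16700 * 0.536 = 8951 → total 17607
10–19: 7300 * 0.978 = 7139
20–29: 21600 * 0.97 = 20952
30–39: 18900 * 0.963 = 18201
40+: 16700 * 0.953 + 12500 * 0.416 = 15915 + 5200 = 21115
Net migration: 0–9 − 40 → 17567; 10–19 − 120 → 7019; 20–29 + 330 → 21282; 30–39 − 240 → 17961; 40+ + 100 → 21215
Giving 17567 / 7019 / 21282 / 17961 / 21215.
— Period 2 —
Births: 21282 * 0.458 = 9747, 17961 * 0.536 = 9627 → total 19374
10–19: 17567 * 0.978 = 17181
20–29: 7019 * 0.97 = 6808
30–39: 21282 * 0.963 = 20495
40+: 17961 * 0.953 + 21215 * 0.416 = 17117 + 8825 = 25942
Net migration: 0–9 − 40 → 19334; 10–19 − 120 → 17061; 20–29 + 330 → 7138; 30–39 − 240 → 20255; 40+ + 100 → 26042
Giving 19334 / 17061 / 7138 / 20255 / 26042.
— Period 3 —
Births: 7138 * 0.458 = 3269, 20255 * 0.536 = 10857 → total 14126
10–19: 19334 * 0.978 = 18909
20–29: 17061 * 0.97 = 16549
30–39: 7138 * 0.963 = 6874
40+: 20255 * 0.953 + 26042 * 0.416 = 19303 + 10833 = 30136
Net migration: 0–9 − 40 → 14086; 10–19 − 120 → 18789; 20–29 + 330 → 16879; 30–39 − 240 → 6634; 40+ + 100 → 30236
Giving 14086 / 18789 / 16879 / 6634 / 30236.
Scenario A total after 3 periods: 86624
Scenario B projection —
— Period 1 —
Births: 18900 * 0.538 = 10168, 16700 * 0.536 = 8951 → total 19119
10–19: 7300 * 0.978 = 7139
20–29: 21600 * 0.97 = 20952
30–39: 18900 * 0.963 = 18201
40+: 16700 * 0.953 + 12500 * 0.416 = 15915 + 5200 = 21115
Net migration: 0–9 − 40 → 19079; 10–19 − 120 → 7019; 20–29 + 330 → 21282; 30–39 − 240 → 17961; 40+ + 100 → 21215
Giving 19079 / 7019 / 21282 / 17961 / 21215.
— Period 2 —
Births: 21282 * 0.538 = 11450, 17961 * 0.536 = 9627 → total 21077
10–19: 19079 * 0.978 = 18659
20–29: 7019 * 0.97 = 6808
30–39: 21282 * 0.963 = 20495
40+: 17961 * 0.953 + 21215 * 0.416 = 17117 + 8825 = 25942
Net migration: 0–9 − 40 → 21037; 10–19 − 120 → 18539; 20–29 + 330 → 7138; 30–39 − 240 → 20255; 40+ + 100 → 26042
Giving 21037 / 18539 / 7138 / 20255 / 26042.
— Period 3 —
Births: 7138 * 0.538 = 3840, 20255 * 0.536 = 10857 → total 14697
10–19: 21037 * 0.978 = 20574
20–29: 18539 * 0.97 = 17983
30–39: 7138 * 0.963 = 6874
40+: 20255 * 0.953 + 26042 * 0.416 = 19303 + 10833 = 30136
Net migration: 0–9 − 40 → 14657; 10–19 − 120 → 20454; 20–29 + 330 → 18313; 30–39 − 240 → 6634; 40+ + 100 → 30236
Giving 14657 / 20454 / 18313 / 6634 / 30236.
Scenario B total after 3 periods: 90294
Difference B − A = 90294 − 86624 = 3670

3670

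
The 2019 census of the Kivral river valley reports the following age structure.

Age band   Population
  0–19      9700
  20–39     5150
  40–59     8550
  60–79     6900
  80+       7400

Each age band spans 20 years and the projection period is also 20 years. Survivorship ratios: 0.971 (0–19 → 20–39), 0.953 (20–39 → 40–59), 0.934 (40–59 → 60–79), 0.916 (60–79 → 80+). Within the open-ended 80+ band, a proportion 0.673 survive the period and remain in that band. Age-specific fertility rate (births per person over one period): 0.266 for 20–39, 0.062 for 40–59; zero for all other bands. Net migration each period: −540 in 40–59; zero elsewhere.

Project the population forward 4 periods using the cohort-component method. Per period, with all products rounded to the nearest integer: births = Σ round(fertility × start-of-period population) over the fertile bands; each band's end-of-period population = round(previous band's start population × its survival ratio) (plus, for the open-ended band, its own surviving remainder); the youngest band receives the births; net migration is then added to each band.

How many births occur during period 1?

1900

Period 1.
Births: 5150 × 0.266 = 1370  |  8550 × 0.062 = 530 ⇒ total 1900
20–39: 9700 × 0.971 = 9419
40–59: 5150 × 0.953 = 4908
60–79: 8550 × 0.934 = 7986
80+: 6900 × 0.916 + 7400 × 0.673 = 6320 + 4980 = 11300
Net migration: 40–59 − 540 → 4368
Giving 1900 / 9419 / 4368 / 7986 / 11300.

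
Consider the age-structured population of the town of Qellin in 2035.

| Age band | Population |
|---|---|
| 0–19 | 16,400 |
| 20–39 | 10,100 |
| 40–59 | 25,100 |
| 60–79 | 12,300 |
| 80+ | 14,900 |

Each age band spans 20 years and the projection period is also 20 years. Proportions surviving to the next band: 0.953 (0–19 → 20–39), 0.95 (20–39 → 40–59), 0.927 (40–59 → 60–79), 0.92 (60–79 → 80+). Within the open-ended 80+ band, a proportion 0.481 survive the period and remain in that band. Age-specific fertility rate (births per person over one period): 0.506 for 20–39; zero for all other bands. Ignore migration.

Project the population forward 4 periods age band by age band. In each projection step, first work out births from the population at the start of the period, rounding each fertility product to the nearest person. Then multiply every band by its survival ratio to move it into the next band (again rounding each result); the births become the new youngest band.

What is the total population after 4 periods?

After projecting period 1:
Births: 10100 × 0.506 = 5111
20–39: 16400 × 0.953 = 15629
40–59: 10100 × 0.95 = 9595
60–79: 25100 × 0.927 = 23268
80+: 12300 × 0.92 + 14900 × 0.481 = 11316 + 7167 = 18483
Population now: 0–19=5111, 20–39=15629, 40–59=9595, 60–79=23268, 80+=18483
After projecting period 2:
Births: 15629 × 0.506 = 7908
20–39: 5111 × 0.953 = 4871
40–59: 15629 × 0.95 = 14848
60–79: 9595 × 0.927 = 8895
80+: 23268 × 0.92 + 18483 × 0.481 = 21407 + 8890 = 30297
Population now: 0–19=7908, 20–39=4871, 40–59=14848, 60–79=8895, 80+=30297
After projecting period 3:
Births: 4871 × 0.506 = 2465
20–39: 7908 × 0.953 = 7536
40–59: 4871 × 0.95 = 4627
60–79: 14848 × 0.927 = 13764
80+: 8895 × 0.92 + 30297 × 0.481 = 8183 + 14573 = 22756
Population now: 0–19=2465, 20–39=7536, 40–59=4627, 60–79=13764, 80+=22756
After projecting period 4:
Births: 7536 × 0.506 = 3813
20–39: 2465 × 0.953 = 2349
40–59: 7536 × 0.95 = 7159
60–79: 4627 × 0.927 = 4289
80+: 13764 × 0.92 + 22756 × 0.481 = 12663 + 10946 = 23609
Population now: 0–19=3813, 20–39=2349, 40–59=7159, 60–79=4289, 80+=23609
Total after period 4: 3813 + 2349 + 7159 + 4289 + 23609 = 41219

41219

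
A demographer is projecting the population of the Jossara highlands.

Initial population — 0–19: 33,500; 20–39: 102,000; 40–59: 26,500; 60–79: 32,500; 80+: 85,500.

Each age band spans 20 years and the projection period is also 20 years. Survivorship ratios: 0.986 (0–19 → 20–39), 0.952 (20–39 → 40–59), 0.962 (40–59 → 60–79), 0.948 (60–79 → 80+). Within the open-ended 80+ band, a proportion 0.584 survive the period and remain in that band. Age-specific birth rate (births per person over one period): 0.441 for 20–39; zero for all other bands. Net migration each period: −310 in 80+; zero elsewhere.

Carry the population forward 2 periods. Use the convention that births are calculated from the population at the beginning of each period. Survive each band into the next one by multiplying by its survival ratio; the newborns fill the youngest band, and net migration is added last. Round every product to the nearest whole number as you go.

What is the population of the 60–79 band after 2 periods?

Call the groups 1 to 5, youngest first.
— Period 1 —
Births: 102000 × 0.441 = 44982
Group 2: 33500 × 0.986 = 33031
Group 3: 102000 × 0.952 = 97104
Group 4: 26500 × 0.962 = 25493
Group 5: 32500 × 0.948 + 85500 × 0.584 = 30810 + 49932 = 80742
Net migration: Group 5 − 310 → 80432
Giving 44982 / 33031 / 97104 / 25493 / 80432.
— Period 2 —
Births: 33031 × 0.441 = 14567
Group 2: 44982 × 0.986 = 44352
Group 3: 33031 × 0.952 = 31446
Group 4: 97104 × 0.962 = 93414
Group 5: 25493 × 0.948 + 80432 × 0.584 = 24167 + 46972 = 71139
Net migration: Group 5 − 310 → 70829
Giving 14567 / 44352 / 31446 / 93414 / 70829.

93414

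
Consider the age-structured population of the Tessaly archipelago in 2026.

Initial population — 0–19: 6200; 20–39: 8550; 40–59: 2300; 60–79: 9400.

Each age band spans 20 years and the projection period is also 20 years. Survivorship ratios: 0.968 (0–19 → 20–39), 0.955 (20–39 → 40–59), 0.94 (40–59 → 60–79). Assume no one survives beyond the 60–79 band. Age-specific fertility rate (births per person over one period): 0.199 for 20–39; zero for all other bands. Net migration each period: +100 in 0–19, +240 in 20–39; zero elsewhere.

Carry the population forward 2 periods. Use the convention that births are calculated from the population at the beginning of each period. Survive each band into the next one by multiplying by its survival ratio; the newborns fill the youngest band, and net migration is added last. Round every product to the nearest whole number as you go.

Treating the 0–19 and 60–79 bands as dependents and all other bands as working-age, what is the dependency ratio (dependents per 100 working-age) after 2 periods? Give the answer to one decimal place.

113.5

Call the groups 1 to 4, youngest first.
— Period 1 —
Births: 8550 × 0.199 = 1701
Group 2: 6200 × 0.968 = 6002
Group 3: 8550 × 0.955 = 8165
Group 4: 2300 × 0.94 = 2162
Net migration: Group 1 + 100 → 1801; Group 2 + 240 → 6242
End of period: [1801, 6242, 8165, 2162]
— Period 2 —
Births: 6242 × 0.199 = 1242
Group 2: 1801 × 0.968 = 1743
Group 3: 6242 × 0.955 = 5961
Group 4: 8165 × 0.94 = 7675
Net migration: Group 1 + 100 → 1342; Group 2 + 240 → 1983
End of period: [1342, 1983, 5961, 7675]
Dependents (band 0–19 + band 60–79) = 1342 + 7675 = 9017; working-age = 7944; ratio = 9017/7944 × 100 = 113.5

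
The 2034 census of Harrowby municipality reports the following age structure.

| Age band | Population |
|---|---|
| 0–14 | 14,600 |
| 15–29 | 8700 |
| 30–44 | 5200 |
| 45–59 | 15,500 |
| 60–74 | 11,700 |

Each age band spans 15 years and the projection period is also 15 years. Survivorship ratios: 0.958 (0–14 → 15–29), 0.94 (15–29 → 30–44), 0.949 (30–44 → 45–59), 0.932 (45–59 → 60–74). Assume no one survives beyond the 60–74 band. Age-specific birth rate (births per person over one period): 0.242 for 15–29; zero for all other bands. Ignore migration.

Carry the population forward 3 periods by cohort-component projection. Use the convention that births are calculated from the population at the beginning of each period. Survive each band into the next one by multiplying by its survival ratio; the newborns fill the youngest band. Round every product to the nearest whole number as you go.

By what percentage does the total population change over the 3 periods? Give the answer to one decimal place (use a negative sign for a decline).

Let band 1 be 0–14 through band 5 = 60–74.
Period 1:
Births: 8700 * 0.242 = 2105
Band 2: 14600 * 0.958 = 13987
Band 3: 8700 * 0.94 = 8178
Band 4: 5200 * 0.949 = 4935
Band 5: 15500 * 0.932 = 14446
Population now: 0–14=2105, 15–29=13987, 30–44=8178, 45–59=4935, 60–74=14446
Period 2:
Births: 13987 * 0.242 = 3385
Band 2: 2105 * 0.958 = 2017
Band 3: 13987 * 0.94 = 13148
Band 4: 8178 * 0.949 = 7761
Band 5: 4935 * 0.932 = 4599
Population now: 0–14=3385, 15–29=2017, 30–44=13148, 45–59=7761, 60–74=4599
Period 3:
Births: 2017 * 0.242 = 488
Band 2: 3385 * 0.958 = 3243
Band 3: 2017 * 0.94 = 1896
Band 4: 13148 * 0.949 = 12477
Band 5: 7761 * 0.932 = 7233
Population now: 0–14=488, 15–29=3243, 30–44=1896, 45–59=12477, 60–74=7233
Total: 55700 → 25337; change = -30363; percentage change = -54.5%

-54.5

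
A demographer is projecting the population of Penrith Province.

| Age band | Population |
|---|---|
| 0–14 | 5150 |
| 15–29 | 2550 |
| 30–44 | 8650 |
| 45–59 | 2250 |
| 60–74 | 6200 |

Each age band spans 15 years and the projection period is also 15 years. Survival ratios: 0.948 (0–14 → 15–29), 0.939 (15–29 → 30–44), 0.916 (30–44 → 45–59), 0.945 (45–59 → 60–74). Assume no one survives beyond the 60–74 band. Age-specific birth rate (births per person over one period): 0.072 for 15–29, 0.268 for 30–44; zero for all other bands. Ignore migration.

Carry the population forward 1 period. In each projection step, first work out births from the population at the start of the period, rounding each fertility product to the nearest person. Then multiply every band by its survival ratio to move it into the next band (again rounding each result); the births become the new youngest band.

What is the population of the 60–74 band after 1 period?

2126

Period 1.
Births: 2550 * 0.072 = 184, 8650 * 0.268 = 2318 → 2502
15–29: 5150 * 0.948 = 4882
30–44: 2550 * 0.939 = 2394
45–59: 8650 * 0.916 = 7923
60–74: 2250 * 0.945 = 2126
Giving 2502 / 4882 / 2394 / 7923 / 2126.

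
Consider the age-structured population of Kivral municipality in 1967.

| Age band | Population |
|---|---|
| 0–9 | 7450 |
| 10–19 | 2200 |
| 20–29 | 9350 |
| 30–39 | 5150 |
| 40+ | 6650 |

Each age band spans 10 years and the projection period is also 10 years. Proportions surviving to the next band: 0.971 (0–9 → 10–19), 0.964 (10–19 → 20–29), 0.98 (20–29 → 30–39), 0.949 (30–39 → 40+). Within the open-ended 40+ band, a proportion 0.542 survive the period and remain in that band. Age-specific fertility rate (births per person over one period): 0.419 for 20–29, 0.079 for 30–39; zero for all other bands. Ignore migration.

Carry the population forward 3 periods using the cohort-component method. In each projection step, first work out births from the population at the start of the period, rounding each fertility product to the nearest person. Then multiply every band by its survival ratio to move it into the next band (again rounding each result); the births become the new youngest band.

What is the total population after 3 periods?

24717

[period 1]
Births: 9350 × 0.419 = 3918 ; 5150 × 0.079 = 407 ⇒ total 4325
10–19: 7450 × 0.971 = 7234
20–29: 2200 × 0.964 = 2121
30–39: 9350 × 0.98 = 9163
40+: 5150 × 0.949 + 6650 × 0.542 = 4887 + 3604 = 8491
End of period: [4325, 7234, 2121, 9163, 8491]
[period 2]
Births: 2121 × 0.419 = 889 ; 9163 × 0.079 = 724 ⇒ total 1613
10–19: 4325 × 0.971 = 4200
20–29: 7234 × 0.964 = 6974
30–39: 2121 × 0.98 = 2079
40+: 9163 × 0.949 + 8491 × 0.542 = 8696 + 4602 = 13298
End of period: [1613, 4200, 6974, 2079, 13298]
[period 3]
Births: 6974 × 0.419 = 2922 ; 2079 × 0.079 = 164 ⇒ total 3086
10–19: 1613 × 0.971 = 1566
20–29: 4200 × 0.964 = 4049
30–39: 6974 × 0.98 = 6835
40+: 2079 × 0.949 + 13298 × 0.542 = 1973 + 7208 = 9181
End of period: [3086, 1566, 4049, 6835, 9181]
Total after period 3: 3086 + 1566 + 4049 + 6835 + 9181 = 24717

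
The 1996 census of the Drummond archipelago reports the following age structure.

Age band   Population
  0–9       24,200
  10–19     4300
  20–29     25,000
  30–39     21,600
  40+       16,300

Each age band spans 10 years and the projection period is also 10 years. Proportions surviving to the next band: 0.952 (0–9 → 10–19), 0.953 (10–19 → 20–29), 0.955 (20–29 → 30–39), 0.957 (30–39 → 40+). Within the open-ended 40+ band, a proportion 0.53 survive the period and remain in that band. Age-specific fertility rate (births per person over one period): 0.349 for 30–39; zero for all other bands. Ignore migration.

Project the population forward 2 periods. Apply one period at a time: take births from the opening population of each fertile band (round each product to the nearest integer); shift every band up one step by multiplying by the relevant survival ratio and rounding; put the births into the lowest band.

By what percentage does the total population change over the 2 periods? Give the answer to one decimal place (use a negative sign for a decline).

Call the groups 1 to 5, youngest first.
Period 1:
Births: 21600 × 0.349 = 7538
Group 2: 24200 × 0.952 = 23038
Group 3: 4300 × 0.953 = 4098
Group 4: 25000 × 0.955 = 23875
Group 5: 21600 × 0.957 + 16300 × 0.53 = 20671 + 8639 = 29310
Population now: 0–9=7538, 10–19=23038, 20–29=4098, 30–39=23875, 40+=29310
Period 2:
Births: 23875 × 0.349 = 8332
Group 2: 7538 × 0.952 = 7176
Group 3: 23038 × 0.953 = 21955
Group 4: 4098 × 0.955 = 3914
Group 5: 23875 × 0.957 + 29310 × 0.53 = 22848 + 15534 = 38382
Population now: 0–9=8332, 10–19=7176, 20–29=21955, 30–39=3914, 40+=38382
Total: 91400 → 79759; change = -11641; percentage change = -12.7%

-12.7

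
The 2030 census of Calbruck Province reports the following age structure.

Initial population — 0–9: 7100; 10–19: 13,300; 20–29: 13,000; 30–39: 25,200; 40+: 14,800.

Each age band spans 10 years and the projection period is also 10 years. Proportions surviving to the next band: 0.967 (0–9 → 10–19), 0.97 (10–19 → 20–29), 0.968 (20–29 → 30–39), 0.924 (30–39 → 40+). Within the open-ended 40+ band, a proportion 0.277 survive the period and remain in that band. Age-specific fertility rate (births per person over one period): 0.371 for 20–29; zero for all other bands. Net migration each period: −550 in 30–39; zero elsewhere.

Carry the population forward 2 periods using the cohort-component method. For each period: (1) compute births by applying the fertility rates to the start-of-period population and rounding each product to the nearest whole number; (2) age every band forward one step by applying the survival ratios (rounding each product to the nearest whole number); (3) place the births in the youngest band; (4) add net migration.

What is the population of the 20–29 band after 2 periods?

Period 1.
Births: 13000 × 0.371 = 4823
10–19: 7100 × 0.967 = 6866
20–29: 13300 × 0.97 = 12901
30–39: 13000 × 0.968 = 12584
40+: 25200 × 0.924 + 14800 × 0.277 = 23285 + 4100 = 27385
Net migration: 30–39 − 550 → 12034
Population now: 0–9=4823, 10–19=6866, 20–29=12901, 30–39=12034, 40+=27385
Period 2.
Births: 12901 × 0.371 = 4786
10–19: 4823 × 0.967 = 4664
20–29: 6866 × 0.97 = 6660
30–39: 12901 × 0.968 = 12488
40+: 12034 × 0.924 + 27385 × 0.277 = 11119 + 7586 = 18705
Net migration: 30–39 − 550 → 11938
Population now: 0–9=4786, 10–19=4664, 20–29=6660, 30–39=11938, 40+=18705

6660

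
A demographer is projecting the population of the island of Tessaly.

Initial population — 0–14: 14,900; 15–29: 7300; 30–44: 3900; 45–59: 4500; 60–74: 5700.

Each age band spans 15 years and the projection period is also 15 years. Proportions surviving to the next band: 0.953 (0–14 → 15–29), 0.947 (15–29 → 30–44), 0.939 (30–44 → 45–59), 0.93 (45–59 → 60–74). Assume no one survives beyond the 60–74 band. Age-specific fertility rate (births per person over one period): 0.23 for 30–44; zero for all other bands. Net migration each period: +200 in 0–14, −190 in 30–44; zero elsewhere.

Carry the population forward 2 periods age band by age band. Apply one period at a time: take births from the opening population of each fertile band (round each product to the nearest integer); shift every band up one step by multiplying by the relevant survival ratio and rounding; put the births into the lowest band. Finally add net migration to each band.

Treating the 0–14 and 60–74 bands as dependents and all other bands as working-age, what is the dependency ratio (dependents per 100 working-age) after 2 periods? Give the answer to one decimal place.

25.0

Period 1:
Births: 3900 * 0.23 = 897
15–29: 14900 * 0.953 = 14200
30–44: 7300 * 0.947 = 6913
45–59: 3900 * 0.939 = 3662
60–74: 4500 * 0.93 = 4185
Net migration: 0–14 + 200 → 1097; 30–44 − 190 → 6723
End of period: [1097, 14200, 6723, 3662, 4185]
Period 2:
Births: 6723 * 0.23 = 1546
15–29: 1097 * 0.953 = 1045
30–44: 14200 * 0.947 = 13447
45–59: 6723 * 0.939 = 6313
60–74: 3662 * 0.93 = 3406
Net migration: 0–14 + 200 → 1746; 30–44 − 190 → 13257
End of period: [1746, 1045, 13257, 6313, 3406]
Dependents (band 0–14 + band 60–74) = 1746 + 3406 = 5152; working-age = 20615; ratio = 5152/20615 × 100 = 25.0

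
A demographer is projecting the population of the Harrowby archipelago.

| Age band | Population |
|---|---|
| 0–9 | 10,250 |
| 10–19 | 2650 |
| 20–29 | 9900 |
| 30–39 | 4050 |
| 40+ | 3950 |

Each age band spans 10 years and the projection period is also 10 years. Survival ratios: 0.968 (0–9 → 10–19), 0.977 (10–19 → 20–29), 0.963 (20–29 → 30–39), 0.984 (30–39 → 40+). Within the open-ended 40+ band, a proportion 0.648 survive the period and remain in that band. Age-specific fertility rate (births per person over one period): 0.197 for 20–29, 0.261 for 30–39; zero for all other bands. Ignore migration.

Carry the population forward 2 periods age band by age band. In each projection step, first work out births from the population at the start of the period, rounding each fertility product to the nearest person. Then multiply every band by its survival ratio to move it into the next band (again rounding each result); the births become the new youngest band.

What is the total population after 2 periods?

31718

Period 1:
Births: 9900 × 0.197 = 1950  |  4050 × 0.261 = 1057 → total 3007
10–19: 10250 × 0.968 = 9922
20–29: 2650 × 0.977 = 2589
30–39: 9900 × 0.963 = 9534
40+: 4050 × 0.984 + 3950 × 0.648 = 3985 + 2560 = 6545
→ [3007, 9922, 2589, 9534, 6545]
Period 2:
Births: 2589 × 0.197 = 510  |  9534 × 0.261 = 2488 → total 2998
10–19: 3007 × 0.968 = 2911
20–29: 9922 × 0.977 = 9694
30–39: 2589 × 0.963 = 2493
40+: 9534 × 0.984 + 6545 × 0.648 = 9381 + 4241 = 13622
→ [2998, 2911, 9694, 2493, 13622]
Total after period 2: 2998 + 2911 + 9694 + 2493 + 13622 = 31718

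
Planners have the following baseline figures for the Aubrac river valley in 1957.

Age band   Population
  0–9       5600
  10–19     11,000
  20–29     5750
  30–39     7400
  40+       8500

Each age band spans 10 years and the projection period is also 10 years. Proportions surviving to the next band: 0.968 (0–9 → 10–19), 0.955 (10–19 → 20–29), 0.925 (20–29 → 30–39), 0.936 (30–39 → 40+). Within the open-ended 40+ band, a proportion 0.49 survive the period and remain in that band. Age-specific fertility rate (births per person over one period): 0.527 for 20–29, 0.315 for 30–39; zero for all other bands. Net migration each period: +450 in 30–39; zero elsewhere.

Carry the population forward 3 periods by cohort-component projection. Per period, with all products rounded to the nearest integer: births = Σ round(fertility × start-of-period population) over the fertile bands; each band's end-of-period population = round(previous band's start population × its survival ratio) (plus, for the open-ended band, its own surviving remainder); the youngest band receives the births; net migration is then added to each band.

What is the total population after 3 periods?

(Groups numbered youngest = 1 to oldest = 5.)
Period 1.
Births: 5750 × 0.527 = 3030  |  7400 × 0.315 = 2331 — total 5361
Group 2: 5600 × 0.968 = 5421
Group 3: 11000 × 0.955 = 10505
Group 4: 5750 × 0.925 = 5319
Group 5: 7400 × 0.936 + 8500 × 0.49 = 6926 + 4165 = 11091
Net migration: Group 4 + 450 → 5769
→ [5361, 5421, 10505, 5769, 11091]
Period 2.
Births: 10505 × 0.527 = 5536  |  5769 × 0.315 = 1817 — total 7353
Group 2: 5361 × 0.968 = 5189
Group 3: 5421 × 0.955 = 5177
Group 4: 10505 × 0.925 = 9717
Group 5: 5769 × 0.936 + 11091 × 0.49 = 5400 + 5435 = 10835
Net migration: Group 4 + 450 → 10167
→ [7353, 5189, 5177, 10167, 10835]
Period 3.
Births: 5177 × 0.527 = 2728  |  10167 × 0.315 = 3203 — total 5931
Group 2: 7353 × 0.968 = 7118
Group 3: 5189 × 0.955 = 4955
Group 4: 5177 × 0.925 = 4789
Group 5: 10167 × 0.936 + 10835 × 0.49 = 9516 + 5309 = 14825
Net migration: Group 4 + 450 → 5239
→ [5931, 7118, 4955, 5239, 14825]
Total after period 3: 5931 + 7118 + 4955 + 5239 + 14825 = 38068

38068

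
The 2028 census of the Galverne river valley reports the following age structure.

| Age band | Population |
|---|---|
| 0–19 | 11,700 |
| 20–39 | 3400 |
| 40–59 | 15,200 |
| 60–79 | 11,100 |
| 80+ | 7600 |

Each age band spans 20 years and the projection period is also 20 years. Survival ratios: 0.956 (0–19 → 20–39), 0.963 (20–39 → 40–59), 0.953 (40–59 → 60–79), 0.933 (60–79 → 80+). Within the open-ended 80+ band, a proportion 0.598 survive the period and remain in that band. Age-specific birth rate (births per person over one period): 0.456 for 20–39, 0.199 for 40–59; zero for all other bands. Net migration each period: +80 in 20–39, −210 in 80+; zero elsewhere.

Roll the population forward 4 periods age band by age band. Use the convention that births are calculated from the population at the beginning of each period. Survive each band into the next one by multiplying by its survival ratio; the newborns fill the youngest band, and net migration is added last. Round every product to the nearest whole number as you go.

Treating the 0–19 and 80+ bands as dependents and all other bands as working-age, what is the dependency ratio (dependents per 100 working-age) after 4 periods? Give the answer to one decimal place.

164.7

Call the bands 1 to 5, youngest first.
Period 1:
Births: 3400 * 0.456 = 1550, 15200 * 0.199 = 3025 → 4575
Band 2: 11700 * 0.956 = 11185
Band 3: 3400 * 0.963 = 3274
Band 4: 15200 * 0.953 = 14486
Band 5: 11100 * 0.933 + 7600 * 0.598 = 10356 + 4545 = 14901
Net migration: Band 2 + 80 → 11265; Band 5 − 210 → 14691
Giving 4575 / 11265 / 3274 / 14486 / 14691.
Period 2:
Births: 11265 * 0.456 = 5137, 3274 * 0.199 = 652 → 5789
Band 2: 4575 * 0.956 = 4374
Band 3: 11265 * 0.963 = 10848
Band 4: 3274 * 0.953 = 3120
Band 5: 14486 * 0.933 + 14691 * 0.598 = 13515 + 8785 = 22300
Net migration: Band 2 + 80 → 4454; Band 5 − 210 → 22090
Giving 5789 / 4454 / 10848 / 3120 / 22090.
Period 3:
Births: 4454 * 0.456 = 2031, 10848 * 0.199 = 2159 → 4190
Band 2: 5789 * 0.956 = 5534
Band 3: 4454 * 0.963 = 4289
Band 4: 10848 * 0.953 = 10338
Band 5: 3120 * 0.933 + 22090 * 0.598 = 2911 + 13210 = 16121
Net migration: Band 2 + 80 → 5614; Band 5 − 210 → 15911
Giving 4190 / 5614 / 4289 / 10338 / 15911.
Period 4:
Births: 5614 * 0.456 = 2560, 4289 * 0.199 = 854 → 3414
Band 2: 4190 * 0.956 = 4006
Band 3: 5614 * 0.963 = 5406
Band 4: 4289 * 0.953 = 4087
Band 5: 10338 * 0.933 + 15911 * 0.598 = 9645 + 9515 = 19160
Net migration: Band 2 + 80 → 4086; Band 5 − 210 → 18950
Giving 3414 / 4086 / 5406 / 4087 / 18950.
Dependents (band 0–19 + band 80+) = 3414 + 18950 = 22364; working-age = 13579; ratio = 22364/13579 × 100 = 164.7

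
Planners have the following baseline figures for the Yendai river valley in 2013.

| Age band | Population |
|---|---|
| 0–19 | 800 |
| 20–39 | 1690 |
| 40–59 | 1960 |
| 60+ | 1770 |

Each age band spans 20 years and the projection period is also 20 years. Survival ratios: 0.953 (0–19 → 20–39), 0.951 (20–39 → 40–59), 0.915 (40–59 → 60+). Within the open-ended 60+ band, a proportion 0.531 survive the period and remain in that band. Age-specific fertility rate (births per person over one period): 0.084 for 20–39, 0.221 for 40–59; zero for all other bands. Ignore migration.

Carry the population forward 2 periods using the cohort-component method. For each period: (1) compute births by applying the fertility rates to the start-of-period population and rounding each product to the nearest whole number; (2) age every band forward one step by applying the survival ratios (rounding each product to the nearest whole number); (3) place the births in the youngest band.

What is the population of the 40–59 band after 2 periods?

725

— Period 1 —
Births: 1690 × 0.084 = 142  |  1960 × 0.221 = 433 ⇒ total 575
20–39: 800 × 0.953 = 762
40–59: 1690 × 0.951 = 1607
60+: 1960 × 0.915 + 1770 × 0.531 = 1793 + 940 = 2733
End of period: [575, 762, 1607, 2733]
— Period 2 —
Births: 762 × 0.084 = 64  |  1607 × 0.221 = 355 ⇒ total 419
20–39: 575 × 0.953 = 548
40–59: 762 × 0.951 = 725
60+: 1607 × 0.915 + 2733 × 0.531 = 1470 + 1451 = 2921
End of period: [419, 548, 725, 2921]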